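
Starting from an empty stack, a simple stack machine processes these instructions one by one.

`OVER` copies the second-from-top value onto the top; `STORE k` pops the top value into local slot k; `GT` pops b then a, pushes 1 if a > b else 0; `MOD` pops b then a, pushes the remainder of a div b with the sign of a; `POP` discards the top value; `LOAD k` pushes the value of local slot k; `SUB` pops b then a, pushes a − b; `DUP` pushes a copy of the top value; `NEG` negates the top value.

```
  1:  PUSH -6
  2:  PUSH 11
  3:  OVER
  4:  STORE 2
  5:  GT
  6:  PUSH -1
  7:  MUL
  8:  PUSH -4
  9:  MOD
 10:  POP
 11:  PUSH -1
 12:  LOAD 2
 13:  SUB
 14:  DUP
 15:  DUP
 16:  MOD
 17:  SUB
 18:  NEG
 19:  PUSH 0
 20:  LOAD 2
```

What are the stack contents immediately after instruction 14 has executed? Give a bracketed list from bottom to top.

[5, 5]

PUSH -6 → [-6]
PUSH 11 → [-6, 11]
OVER    → [-6, 11, -6]
STORE 2 → [-6, 11]
GT      → [0]
PUSH -1 → [0, -1]
MUL     → [0]
PUSH -4 → [0, -4]
MOD     → [0]
POP     → []
PUSH -1 → [-1]
LOAD 2  → [-1, -6]
SUB     → [5]
DUP     → [5, 5]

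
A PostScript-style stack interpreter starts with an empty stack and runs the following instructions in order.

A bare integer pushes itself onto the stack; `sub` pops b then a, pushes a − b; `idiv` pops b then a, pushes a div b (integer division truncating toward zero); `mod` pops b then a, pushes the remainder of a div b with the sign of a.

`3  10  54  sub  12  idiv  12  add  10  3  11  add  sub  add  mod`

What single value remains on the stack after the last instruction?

3    : 3
10   : 3 10
54   : 3 10 54
sub  : 3 -44
12   : 3 -44 12
idiv : 3 -3
12   : 3 -3 12
add  : 3 9
10   : 3 9 10
3    : 3 9 10 3
11   : 3 9 10 3 11
add  : 3 9 10 14
sub  : 3 9 -4
add  : 3 5
mod  : 3

3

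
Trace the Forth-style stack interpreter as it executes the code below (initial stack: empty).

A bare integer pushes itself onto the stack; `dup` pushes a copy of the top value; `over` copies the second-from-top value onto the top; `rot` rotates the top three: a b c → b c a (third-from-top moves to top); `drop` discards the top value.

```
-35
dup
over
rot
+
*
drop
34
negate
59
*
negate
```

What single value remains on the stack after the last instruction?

-35     [-35]
dup     [-35, -35]
over    [-35, -35, -35]
rot     [-35, -35, -35]
+       [-35, -70]
*       [2450]
drop    []
34      [34]
negate  [-34]
59      [-34, 59]
*       [-2006]
negate  [2006]

2006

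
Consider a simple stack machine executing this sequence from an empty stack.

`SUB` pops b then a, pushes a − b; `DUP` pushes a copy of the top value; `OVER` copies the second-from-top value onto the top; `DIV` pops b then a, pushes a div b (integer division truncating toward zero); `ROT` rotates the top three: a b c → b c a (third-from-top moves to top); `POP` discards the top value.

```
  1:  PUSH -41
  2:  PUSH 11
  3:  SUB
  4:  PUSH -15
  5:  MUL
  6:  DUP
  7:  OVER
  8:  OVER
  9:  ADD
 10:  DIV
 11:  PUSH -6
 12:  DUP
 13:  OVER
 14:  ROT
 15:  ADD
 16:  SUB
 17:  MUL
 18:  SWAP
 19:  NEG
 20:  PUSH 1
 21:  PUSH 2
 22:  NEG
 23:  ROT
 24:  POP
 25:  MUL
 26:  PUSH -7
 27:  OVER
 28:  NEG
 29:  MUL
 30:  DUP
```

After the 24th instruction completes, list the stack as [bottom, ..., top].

PUSH -41  -41
PUSH 11   -41 11
SUB       -52
PUSH -15  -52 -15
MUL       780
DUP       780 780
OVER      780 780 780
OVER      780 780 780 780
ADD       780 780 1560
DIV       780 0
PUSH -6   780 0 -6
DUP       780 0 -6 -6
OVER      780 0 -6 -6 -6
ROT       780 0 -6 -6 -6
ADD       780 0 -6 -12
SUB       780 0 6
MUL       780 0
SWAP      0 780
NEG       0 -780
PUSH 1    0 -780 1
PUSH 2    0 -780 1 2
NEG       0 -780 1 -2
ROT       0 1 -2 -780
POP       0 1 -2

[0, 1, -2]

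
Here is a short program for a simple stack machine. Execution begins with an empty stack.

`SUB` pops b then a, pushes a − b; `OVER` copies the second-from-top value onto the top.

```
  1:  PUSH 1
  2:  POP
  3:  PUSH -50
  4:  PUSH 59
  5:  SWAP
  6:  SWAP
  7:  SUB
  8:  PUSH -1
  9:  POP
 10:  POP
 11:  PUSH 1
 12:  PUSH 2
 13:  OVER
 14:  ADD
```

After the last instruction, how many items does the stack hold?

PUSH 1   → [1]
POP      → []
PUSH -50 → [-50]
PUSH 59  → [-50, 59]
SWAP     → [59, -50]
SWAP     → [-50, 59]
SUB      → [-109]
PUSH -1  → [-109, -1]
POP      → [-109]
POP      → []
PUSH 1   → [1]
PUSH 2   → [1, 2]
OVER     → [1, 2, 1]
ADD      → [1, 3]

2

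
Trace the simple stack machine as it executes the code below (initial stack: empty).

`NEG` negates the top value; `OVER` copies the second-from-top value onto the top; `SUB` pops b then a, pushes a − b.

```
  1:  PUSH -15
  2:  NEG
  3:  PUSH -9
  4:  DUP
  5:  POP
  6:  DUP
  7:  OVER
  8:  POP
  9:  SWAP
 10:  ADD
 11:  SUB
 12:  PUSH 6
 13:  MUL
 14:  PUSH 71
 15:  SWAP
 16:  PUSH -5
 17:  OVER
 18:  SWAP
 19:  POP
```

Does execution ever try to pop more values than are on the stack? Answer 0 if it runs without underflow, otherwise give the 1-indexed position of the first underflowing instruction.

0

PUSH -15 → -15
NEG      → 15
PUSH -9  → 15 -9
DUP      → 15 -9 -9
POP      → 15 -9
DUP      → 15 -9 -9
OVER     → 15 -9 -9 -9
POP      → 15 -9 -9
SWAP     → 15 -9 -9
ADD      → 15 -18
SUB      → 33
PUSH 6   → 33 6
MUL      → 198
PUSH 71  → 198 71
SWAP     → 71 198
PUSH -5  → 71 198 -5
OVER     → 71 198 -5 198
SWAP     → 71 198 198 -5
POP      → 71 198 198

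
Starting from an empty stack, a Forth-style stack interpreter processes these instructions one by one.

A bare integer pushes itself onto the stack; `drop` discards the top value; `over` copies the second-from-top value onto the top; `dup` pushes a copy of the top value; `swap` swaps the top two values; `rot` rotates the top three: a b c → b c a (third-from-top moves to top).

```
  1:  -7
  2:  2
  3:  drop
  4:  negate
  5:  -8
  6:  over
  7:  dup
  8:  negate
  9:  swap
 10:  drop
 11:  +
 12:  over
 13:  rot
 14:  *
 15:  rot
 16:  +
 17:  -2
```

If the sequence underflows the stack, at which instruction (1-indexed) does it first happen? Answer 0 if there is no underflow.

-7      [-7]
2       [-7, 2]
drop    [-7]
negate  [7]
-8      [7, -8]
over    [7, -8, 7]
dup     [7, -8, 7, 7]
negate  [7, -8, 7, -7]
swap    [7, -8, -7, 7]
drop    [7, -8, -7]
+       [7, -15]
over    [7, -15, 7]
rot     [-15, 7, 7]
*       [-15, 49]
rot  — needs 3 operands, stack has 2 → underflow

15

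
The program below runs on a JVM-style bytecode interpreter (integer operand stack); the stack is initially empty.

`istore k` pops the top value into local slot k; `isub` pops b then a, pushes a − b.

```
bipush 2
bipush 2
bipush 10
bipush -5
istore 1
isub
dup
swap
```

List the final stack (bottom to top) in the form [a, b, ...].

bipush 2  : 2
bipush 2  : 2 2
bipush 10 : 2 2 10
bipush -5 : 2 2 10 -5
istore 1  : 2 2 10
isub      : 2 -8
dup       : 2 -8 -8
swap      : 2 -8 -8

[2, -8, -8]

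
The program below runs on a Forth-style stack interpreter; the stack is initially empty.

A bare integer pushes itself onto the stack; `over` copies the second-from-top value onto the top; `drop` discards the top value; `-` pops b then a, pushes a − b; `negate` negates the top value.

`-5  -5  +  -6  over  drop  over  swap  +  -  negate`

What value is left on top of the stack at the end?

-5      [-5]
-5      [-5, -5]
+       [-10]
-6      [-10, -6]
over    [-10, -6, -10]
drop    [-10, -6]
over    [-10, -6, -10]
swap    [-10, -10, -6]
+       [-10, -16]
-       [6]
negate  [-6]

-6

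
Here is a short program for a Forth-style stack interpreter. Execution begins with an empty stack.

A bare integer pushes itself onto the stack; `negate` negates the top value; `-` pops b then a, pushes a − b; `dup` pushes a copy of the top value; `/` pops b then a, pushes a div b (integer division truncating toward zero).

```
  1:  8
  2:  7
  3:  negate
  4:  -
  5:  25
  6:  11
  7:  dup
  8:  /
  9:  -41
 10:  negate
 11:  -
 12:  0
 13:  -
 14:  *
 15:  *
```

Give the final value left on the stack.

-15000

8       [8]
7       [8, 7]
negate  [8, -7]
-       [15]
25      [15, 25]
11      [15, 25, 11]
dup     [15, 25, 11, 11]
/       [15, 25, 1]
-41     [15, 25, 1, -41]
negate  [15, 25, 1, 41]
-       [15, 25, -40]
0       [15, 25, -40, 0]
-       [15, 25, -40]
*       [15, -1000]
*       [-15000]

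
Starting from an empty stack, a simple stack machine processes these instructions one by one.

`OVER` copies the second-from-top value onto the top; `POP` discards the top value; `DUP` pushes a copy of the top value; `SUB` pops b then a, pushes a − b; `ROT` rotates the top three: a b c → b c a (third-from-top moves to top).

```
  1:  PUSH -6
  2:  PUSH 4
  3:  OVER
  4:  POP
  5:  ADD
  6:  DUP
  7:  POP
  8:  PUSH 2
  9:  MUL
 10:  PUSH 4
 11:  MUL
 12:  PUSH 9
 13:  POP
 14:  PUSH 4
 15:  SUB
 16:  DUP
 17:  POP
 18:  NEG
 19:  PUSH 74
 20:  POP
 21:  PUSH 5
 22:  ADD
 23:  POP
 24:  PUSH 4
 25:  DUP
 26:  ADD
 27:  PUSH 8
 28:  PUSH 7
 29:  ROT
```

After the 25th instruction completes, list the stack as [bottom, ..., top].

[4, 4]

PUSH -6  [-6]
PUSH 4   [-6, 4]
OVER     [-6, 4, -6]
POP      [-6, 4]
ADD      [-2]
DUP      [-2, -2]
POP      [-2]
PUSH 2   [-2, 2]
MUL      [-4]
PUSH 4   [-4, 4]
MUL      [-16]
PUSH 9   [-16, 9]
POP      [-16]
PUSH 4   [-16, 4]
SUB      [-20]
DUP      [-20, -20]
POP      [-20]
NEG      [20]
PUSH 74  [20, 74]
POP      [20]
PUSH 5   [20, 5]
ADD      [25]
POP      []
PUSH 4   [4]
DUP      [4, 4]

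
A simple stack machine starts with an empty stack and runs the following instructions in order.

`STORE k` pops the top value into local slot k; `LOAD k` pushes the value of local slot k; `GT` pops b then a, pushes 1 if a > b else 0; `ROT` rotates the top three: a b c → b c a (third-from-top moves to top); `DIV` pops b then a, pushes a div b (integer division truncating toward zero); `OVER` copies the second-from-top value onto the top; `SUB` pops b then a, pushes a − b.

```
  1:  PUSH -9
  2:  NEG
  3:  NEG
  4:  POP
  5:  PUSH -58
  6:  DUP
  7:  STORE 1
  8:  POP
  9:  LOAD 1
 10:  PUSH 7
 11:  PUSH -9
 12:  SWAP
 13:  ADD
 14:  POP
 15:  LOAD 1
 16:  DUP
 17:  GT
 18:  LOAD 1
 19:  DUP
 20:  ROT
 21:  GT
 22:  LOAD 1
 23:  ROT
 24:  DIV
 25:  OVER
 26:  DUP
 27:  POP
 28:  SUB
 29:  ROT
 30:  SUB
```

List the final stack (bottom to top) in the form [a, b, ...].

[0, 59]

PUSH -9  → [-9]
NEG      → [9]
NEG      → [-9]
POP      → []
PUSH -58 → [-58]
DUP      → [-58, -58]
STORE 1  → [-58]
POP      → []
LOAD 1   → [-58]
PUSH 7   → [-58, 7]
PUSH -9  → [-58, 7, -9]
SWAP     → [-58, -9, 7]
ADD      → [-58, -2]
POP      → [-58]
LOAD 1   → [-58, -58]
DUP      → [-58, -58, -58]
GT       → [-58, 0]
LOAD 1   → [-58, 0, -58]
DUP      → [-58, 0, -58, -58]
ROT      → [-58, -58, -58, 0]
GT       → [-58, -58, 0]
LOAD 1   → [-58, -58, 0, -58]
ROT      → [-58, 0, -58, -58]
DIV      → [-58, 0, 1]
OVER     → [-58, 0, 1, 0]
DUP      → [-58, 0, 1, 0, 0]
POP      → [-58, 0, 1, 0]
SUB      → [-58, 0, 1]
ROT      → [0, 1, -58]
SUB      → [0, 59]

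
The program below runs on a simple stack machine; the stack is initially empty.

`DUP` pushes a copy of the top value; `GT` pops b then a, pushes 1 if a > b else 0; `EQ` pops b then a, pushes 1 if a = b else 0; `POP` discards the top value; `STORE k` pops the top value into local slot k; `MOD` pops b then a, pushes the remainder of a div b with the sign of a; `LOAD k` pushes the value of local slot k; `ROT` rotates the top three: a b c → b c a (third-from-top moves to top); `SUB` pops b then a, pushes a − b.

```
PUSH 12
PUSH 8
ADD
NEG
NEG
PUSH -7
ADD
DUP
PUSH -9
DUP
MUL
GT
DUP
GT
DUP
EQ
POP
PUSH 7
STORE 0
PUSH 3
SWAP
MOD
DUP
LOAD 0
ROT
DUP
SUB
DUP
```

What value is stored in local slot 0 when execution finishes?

PUSH 12 : [12]
PUSH 8  : [12, 8]
ADD     : [20]
NEG     : [-20]
NEG     : [20]
PUSH -7 : [20, -7]
ADD     : [13]
DUP     : [13, 13]
PUSH -9 : [13, 13, -9]
DUP     : [13, 13, -9, -9]
MUL     : [13, 13, 81]
GT      : [13, 0]
DUP     : [13, 0, 0]
GT      : [13, 0]
DUP     : [13, 0, 0]
EQ      : [13, 1]
POP     : [13]
PUSH 7  : [13, 7]
STORE 0 : [13]
PUSH 3  : [13, 3]
SWAP    : [3, 13]
MOD     : [3]
DUP     : [3, 3]
LOAD 0  : [3, 3, 7]
ROT     : [3, 7, 3]
DUP     : [3, 7, 3, 3]
SUB     : [3, 7, 0]
DUP     : [3, 7, 0, 0]

7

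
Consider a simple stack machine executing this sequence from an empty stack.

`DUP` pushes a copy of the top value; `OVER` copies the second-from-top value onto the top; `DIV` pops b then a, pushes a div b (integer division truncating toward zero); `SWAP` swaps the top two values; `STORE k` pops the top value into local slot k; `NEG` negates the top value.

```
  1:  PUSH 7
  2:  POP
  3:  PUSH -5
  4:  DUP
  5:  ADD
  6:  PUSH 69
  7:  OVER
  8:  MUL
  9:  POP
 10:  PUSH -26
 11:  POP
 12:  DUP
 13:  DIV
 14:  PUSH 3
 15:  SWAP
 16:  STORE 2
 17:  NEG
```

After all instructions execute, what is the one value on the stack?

-3

PUSH 7    7
POP       (empty)
PUSH -5   -5
DUP       -5 -5
ADD       -10
PUSH 69   -10 69
OVER      -10 69 -10
MUL       -10 -690
POP       -10
PUSH -26  -10 -26
POP       -10
DUP       -10 -10
DIV       1
PUSH 3    1 3
SWAP      3 1
STORE 2   3
NEG       -3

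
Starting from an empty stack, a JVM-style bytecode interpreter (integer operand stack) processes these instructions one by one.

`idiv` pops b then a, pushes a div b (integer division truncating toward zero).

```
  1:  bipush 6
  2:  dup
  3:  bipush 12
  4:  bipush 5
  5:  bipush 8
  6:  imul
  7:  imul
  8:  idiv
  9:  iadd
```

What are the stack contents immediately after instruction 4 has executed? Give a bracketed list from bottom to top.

bipush 6   6
dup        6 6
bipush 12  6 6 12
bipush 5   6 6 12 5

[6, 6, 12, 5]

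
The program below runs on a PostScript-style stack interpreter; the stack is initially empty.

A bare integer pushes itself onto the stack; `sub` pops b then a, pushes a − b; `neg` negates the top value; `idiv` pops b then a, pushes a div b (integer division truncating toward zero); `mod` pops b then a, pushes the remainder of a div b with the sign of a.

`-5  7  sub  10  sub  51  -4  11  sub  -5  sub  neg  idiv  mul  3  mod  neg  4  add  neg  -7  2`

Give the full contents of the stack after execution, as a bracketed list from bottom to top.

-5   -> -5
7    -> -5 7
sub  -> -12
10   -> -12 10
sub  -> -22
51   -> -22 51
-4   -> -22 51 -4
11   -> -22 51 -4 11
sub  -> -22 51 -15
-5   -> -22 51 -15 -5
sub  -> -22 51 -10
neg  -> -22 51 10
idiv -> -22 5
mul  -> -110
3    -> -110 3
mod  -> -2
neg  -> 2
4    -> 2 4
add  -> 6
neg  -> -6
-7   -> -6 -7
2    -> -6 -7 2

[-6, -7, 2]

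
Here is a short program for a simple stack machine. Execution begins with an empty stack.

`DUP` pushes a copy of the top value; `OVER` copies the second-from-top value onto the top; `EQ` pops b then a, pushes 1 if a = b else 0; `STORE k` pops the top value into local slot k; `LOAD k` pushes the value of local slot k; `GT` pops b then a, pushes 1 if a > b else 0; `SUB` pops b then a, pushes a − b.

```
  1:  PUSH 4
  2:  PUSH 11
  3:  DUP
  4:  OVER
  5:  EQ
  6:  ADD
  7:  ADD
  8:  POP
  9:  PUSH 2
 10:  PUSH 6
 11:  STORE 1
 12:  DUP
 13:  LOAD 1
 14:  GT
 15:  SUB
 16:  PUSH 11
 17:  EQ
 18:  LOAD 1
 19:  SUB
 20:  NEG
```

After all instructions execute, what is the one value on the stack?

PUSH 4  : [4]
PUSH 11 : [4, 11]
DUP     : [4, 11, 11]
OVER    : [4, 11, 11, 11]
EQ      : [4, 11, 1]
ADD     : [4, 12]
ADD     : [16]
POP     : []
PUSH 2  : [2]
PUSH 6  : [2, 6]
STORE 1 : [2]
DUP     : [2, 2]
LOAD 1  : [2, 2, 6]
GT      : [2, 0]
SUB     : [2]
PUSH 11 : [2, 11]
EQ      : [0]
LOAD 1  : [0, 6]
SUB     : [-6]
NEG     : [6]

6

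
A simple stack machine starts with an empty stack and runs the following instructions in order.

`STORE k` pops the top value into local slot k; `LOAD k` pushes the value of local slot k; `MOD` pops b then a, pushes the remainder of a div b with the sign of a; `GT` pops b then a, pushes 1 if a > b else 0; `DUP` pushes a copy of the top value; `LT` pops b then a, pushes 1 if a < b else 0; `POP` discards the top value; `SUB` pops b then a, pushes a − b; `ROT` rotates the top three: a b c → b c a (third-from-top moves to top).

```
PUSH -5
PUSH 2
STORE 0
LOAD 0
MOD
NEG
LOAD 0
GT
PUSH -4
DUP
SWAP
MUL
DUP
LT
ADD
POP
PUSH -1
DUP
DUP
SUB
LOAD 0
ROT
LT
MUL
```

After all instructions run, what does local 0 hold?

2

PUSH -5 -> -5
PUSH 2  -> -5 2
STORE 0 -> -5
LOAD 0  -> -5 2
MOD     -> -1
NEG     -> 1
LOAD 0  -> 1 2
GT      -> 0
PUSH -4 -> 0 -4
DUP     -> 0 -4 -4
SWAP    -> 0 -4 -4
MUL     -> 0 16
DUP     -> 0 16 16
LT      -> 0 0
ADD     -> 0
POP     -> (empty)
PUSH -1 -> -1
DUP     -> -1 -1
DUP     -> -1 -1 -1
SUB     -> -1 0
LOAD 0  -> -1 0 2
ROT     -> 0 2 -1
LT      -> 0 0
MUL     -> 0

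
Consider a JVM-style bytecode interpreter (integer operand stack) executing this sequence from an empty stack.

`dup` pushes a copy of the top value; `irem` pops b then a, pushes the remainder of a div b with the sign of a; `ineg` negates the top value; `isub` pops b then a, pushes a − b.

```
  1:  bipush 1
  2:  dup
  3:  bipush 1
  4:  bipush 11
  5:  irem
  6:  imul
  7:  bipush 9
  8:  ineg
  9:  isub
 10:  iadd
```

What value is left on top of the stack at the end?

11

bipush 1   [1]
dup        [1, 1]
bipush 1   [1, 1, 1]
bipush 11  [1, 1, 1, 11]
irem       [1, 1, 1]
imul       [1, 1]
bipush 9   [1, 1, 9]
ineg       [1, 1, -9]
isub       [1, 10]
iadd       [11]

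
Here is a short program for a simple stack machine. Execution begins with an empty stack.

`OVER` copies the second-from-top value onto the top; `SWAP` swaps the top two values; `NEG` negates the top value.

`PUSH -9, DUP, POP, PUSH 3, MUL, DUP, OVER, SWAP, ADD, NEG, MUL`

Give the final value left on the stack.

-1458

PUSH -9  [-9]
DUP      [-9, -9]
POP      [-9]
PUSH 3   [-9, 3]
MUL      [-27]
DUP      [-27, -27]
OVER     [-27, -27, -27]
SWAP     [-27, -27, -27]
ADD      [-27, -54]
NEG      [-27, 54]
MUL      [-1458]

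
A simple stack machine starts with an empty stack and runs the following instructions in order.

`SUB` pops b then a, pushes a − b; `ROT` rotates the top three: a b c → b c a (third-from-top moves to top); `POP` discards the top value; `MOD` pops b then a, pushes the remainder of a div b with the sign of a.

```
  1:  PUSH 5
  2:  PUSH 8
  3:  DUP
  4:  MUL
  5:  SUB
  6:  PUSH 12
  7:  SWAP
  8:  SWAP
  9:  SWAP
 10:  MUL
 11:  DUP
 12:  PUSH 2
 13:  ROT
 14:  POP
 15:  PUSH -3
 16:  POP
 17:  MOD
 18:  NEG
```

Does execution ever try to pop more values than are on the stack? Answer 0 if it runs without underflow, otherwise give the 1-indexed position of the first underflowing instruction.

0

PUSH 5  → 5
PUSH 8  → 5 8
DUP     → 5 8 8
MUL     → 5 64
SUB     → -59
PUSH 12 → -59 12
SWAP    → 12 -59
SWAP    → -59 12
SWAP    → 12 -59
MUL     → -708
DUP     → -708 -708
PUSH 2  → -708 -708 2
ROT     → -708 2 -708
POP     → -708 2
PUSH -3 → -708 2 -3
POP     → -708 2
MOD     → 0
NEG     → 0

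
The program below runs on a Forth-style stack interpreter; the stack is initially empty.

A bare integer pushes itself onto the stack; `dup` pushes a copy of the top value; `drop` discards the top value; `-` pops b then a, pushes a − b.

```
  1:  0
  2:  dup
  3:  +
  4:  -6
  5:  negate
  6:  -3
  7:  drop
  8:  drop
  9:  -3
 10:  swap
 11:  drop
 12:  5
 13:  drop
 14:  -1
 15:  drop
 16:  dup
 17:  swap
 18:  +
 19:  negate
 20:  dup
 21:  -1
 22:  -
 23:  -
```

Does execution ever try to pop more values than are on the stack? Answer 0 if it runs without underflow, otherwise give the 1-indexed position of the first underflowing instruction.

0       [0]
dup     [0, 0]
+       [0]
-6      [0, -6]
negate  [0, 6]
-3      [0, 6, -3]
drop    [0, 6]
drop    [0]
-3      [0, -3]
swap    [-3, 0]
drop    [-3]
5       [-3, 5]
drop    [-3]
-1      [-3, -1]
drop    [-3]
dup     [-3, -3]
swap    [-3, -3]
+       [-6]
negate  [6]
dup     [6, 6]
-1      [6, 6, -1]
-       [6, 7]
-       [-1]

0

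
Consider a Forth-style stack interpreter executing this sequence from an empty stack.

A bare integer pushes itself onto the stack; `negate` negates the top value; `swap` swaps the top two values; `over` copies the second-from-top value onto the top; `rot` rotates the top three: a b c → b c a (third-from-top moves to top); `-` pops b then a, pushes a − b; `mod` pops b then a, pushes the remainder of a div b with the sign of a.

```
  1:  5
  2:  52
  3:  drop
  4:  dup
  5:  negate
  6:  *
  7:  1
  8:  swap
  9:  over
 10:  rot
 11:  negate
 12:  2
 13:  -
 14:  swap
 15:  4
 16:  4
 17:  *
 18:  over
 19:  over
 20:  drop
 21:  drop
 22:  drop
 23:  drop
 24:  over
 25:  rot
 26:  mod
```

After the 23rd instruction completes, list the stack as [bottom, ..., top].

5      -> 5
52     -> 5 52
drop   -> 5
dup    -> 5 5
negate -> 5 -5
*      -> -25
1      -> -25 1
swap   -> 1 -25
over   -> 1 -25 1
rot    -> -25 1 1
negate -> -25 1 -1
2      -> -25 1 -1 2
-      -> -25 1 -3
swap   -> -25 -3 1
4      -> -25 -3 1 4
4      -> -25 -3 1 4 4
*      -> -25 -3 1 16
over   -> -25 -3 1 16 1
over   -> -25 -3 1 16 1 16
drop   -> -25 -3 1 16 1
drop   -> -25 -3 1 16
drop   -> -25 -3 1
drop   -> -25 -3

[-25, -3]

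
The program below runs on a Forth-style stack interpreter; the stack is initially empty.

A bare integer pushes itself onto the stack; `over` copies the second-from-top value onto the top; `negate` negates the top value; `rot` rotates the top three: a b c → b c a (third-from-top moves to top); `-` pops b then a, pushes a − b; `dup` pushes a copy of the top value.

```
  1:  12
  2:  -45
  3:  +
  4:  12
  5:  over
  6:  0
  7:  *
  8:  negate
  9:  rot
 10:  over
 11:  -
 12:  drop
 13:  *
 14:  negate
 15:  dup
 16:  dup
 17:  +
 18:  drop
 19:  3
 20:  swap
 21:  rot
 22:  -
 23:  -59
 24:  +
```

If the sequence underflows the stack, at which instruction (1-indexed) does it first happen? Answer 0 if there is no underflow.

21

12     → [12]
-45    → [12, -45]
+      → [-33]
12     → [-33, 12]
over   → [-33, 12, -33]
0      → [-33, 12, -33, 0]
*      → [-33, 12, 0]
negate → [-33, 12, 0]
rot    → [12, 0, -33]
over   → [12, 0, -33, 0]
-      → [12, 0, -33]
drop   → [12, 0]
*      → [0]
negate → [0]
dup    → [0, 0]
dup    → [0, 0, 0]
+      → [0, 0]
drop   → [0]
3      → [0, 3]
swap   → [3, 0]
rot  — needs 3 operands, stack has 2 → underflow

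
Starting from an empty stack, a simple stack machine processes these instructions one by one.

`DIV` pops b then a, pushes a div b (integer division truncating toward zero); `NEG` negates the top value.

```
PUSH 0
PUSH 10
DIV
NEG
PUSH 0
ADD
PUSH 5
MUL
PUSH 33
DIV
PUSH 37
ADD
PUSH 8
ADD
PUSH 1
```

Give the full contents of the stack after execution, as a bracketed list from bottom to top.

[45, 1]

PUSH 0  -> 0
PUSH 10 -> 0 10
DIV     -> 0
NEG     -> 0
PUSH 0  -> 0 0
ADD     -> 0
PUSH 5  -> 0 5
MUL     -> 0
PUSH 33 -> 0 33
DIV     -> 0
PUSH 37 -> 0 37
ADD     -> 37
PUSH 8  -> 37 8
ADD     -> 45
PUSH 1  -> 45 1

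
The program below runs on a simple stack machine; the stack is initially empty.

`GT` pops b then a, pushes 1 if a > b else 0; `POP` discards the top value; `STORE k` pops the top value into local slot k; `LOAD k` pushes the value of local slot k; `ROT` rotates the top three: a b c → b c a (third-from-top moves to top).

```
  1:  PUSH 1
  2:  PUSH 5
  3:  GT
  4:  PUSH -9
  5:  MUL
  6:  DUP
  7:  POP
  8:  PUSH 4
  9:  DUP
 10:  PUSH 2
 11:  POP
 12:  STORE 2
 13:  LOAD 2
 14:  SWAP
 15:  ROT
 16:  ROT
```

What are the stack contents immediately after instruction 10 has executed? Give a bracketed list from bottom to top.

[0, 4, 4, 2]

PUSH 1  -> [1]
PUSH 5  -> [1, 5]
GT      -> [0]
PUSH -9 -> [0, -9]
MUL     -> [0]
DUP     -> [0, 0]
POP     -> [0]
PUSH 4  -> [0, 4]
DUP     -> [0, 4, 4]
PUSH 2  -> [0, 4, 4, 2]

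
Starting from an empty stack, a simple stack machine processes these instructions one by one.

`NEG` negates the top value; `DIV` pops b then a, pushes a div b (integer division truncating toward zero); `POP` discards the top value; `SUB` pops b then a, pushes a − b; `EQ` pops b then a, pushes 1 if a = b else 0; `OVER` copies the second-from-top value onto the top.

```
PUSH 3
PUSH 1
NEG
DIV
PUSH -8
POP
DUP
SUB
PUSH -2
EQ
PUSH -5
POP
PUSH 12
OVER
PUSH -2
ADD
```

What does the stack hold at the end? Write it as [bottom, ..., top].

[0, 12, -2]

PUSH 3   [3]
PUSH 1   [3, 1]
NEG      [3, -1]
DIV      [-3]
PUSH -8  [-3, -8]
POP      [-3]
DUP      [-3, -3]
SUB      [0]
PUSH -2  [0, -2]
EQ       [0]
PUSH -5  [0, -5]
POP      [0]
PUSH 12  [0, 12]
OVER     [0, 12, 0]
PUSH -2  [0, 12, 0, -2]
ADD      [0, 12, -2]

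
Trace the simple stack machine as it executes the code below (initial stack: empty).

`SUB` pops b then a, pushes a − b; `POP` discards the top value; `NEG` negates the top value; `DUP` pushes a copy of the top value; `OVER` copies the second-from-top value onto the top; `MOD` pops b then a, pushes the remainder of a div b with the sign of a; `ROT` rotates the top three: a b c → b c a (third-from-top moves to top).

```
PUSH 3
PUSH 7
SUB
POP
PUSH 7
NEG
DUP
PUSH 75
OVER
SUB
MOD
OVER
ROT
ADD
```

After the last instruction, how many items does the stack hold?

PUSH 3  : 3
PUSH 7  : 3 7
SUB     : -4
POP     : (empty)
PUSH 7  : 7
NEG     : -7
DUP     : -7 -7
PUSH 75 : -7 -7 75
OVER    : -7 -7 75 -7
SUB     : -7 -7 82
MOD     : -7 -7
OVER    : -7 -7 -7
ROT     : -7 -7 -7
ADD     : -7 -14

2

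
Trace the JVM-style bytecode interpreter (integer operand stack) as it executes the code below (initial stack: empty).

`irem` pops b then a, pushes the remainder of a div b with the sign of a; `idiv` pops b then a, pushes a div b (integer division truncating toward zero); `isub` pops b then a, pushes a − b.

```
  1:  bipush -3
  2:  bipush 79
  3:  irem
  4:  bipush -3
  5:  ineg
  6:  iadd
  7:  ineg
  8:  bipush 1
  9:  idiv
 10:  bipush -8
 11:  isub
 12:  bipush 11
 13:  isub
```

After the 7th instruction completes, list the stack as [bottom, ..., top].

[0]

bipush -3 : -3
bipush 79 : -3 79
irem      : -3
bipush -3 : -3 -3
ineg      : -3 3
iadd      : 0
ineg      : 0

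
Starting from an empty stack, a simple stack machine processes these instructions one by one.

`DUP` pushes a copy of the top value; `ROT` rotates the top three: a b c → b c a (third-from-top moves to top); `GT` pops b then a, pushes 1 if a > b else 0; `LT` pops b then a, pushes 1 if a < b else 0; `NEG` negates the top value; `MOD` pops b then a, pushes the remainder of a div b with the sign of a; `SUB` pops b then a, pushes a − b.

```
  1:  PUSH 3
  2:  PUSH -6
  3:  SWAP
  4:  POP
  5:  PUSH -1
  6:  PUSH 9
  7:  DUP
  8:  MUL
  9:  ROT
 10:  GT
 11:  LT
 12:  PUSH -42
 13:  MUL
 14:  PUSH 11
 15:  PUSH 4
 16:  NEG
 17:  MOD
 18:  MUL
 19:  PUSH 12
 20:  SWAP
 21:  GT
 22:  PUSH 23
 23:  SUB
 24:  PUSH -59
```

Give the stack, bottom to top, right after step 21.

[1]

PUSH 3   : [3]
PUSH -6  : [3, -6]
SWAP     : [-6, 3]
POP      : [-6]
PUSH -1  : [-6, -1]
PUSH 9   : [-6, -1, 9]
DUP      : [-6, -1, 9, 9]
MUL      : [-6, -1, 81]
ROT      : [-1, 81, -6]
GT       : [-1, 1]
LT       : [1]
PUSH -42 : [1, -42]
MUL      : [-42]
PUSH 11  : [-42, 11]
PUSH 4   : [-42, 11, 4]
NEG      : [-42, 11, -4]
MOD      : [-42, 3]
MUL      : [-126]
PUSH 12  : [-126, 12]
SWAP     : [12, -126]
GT       : [1]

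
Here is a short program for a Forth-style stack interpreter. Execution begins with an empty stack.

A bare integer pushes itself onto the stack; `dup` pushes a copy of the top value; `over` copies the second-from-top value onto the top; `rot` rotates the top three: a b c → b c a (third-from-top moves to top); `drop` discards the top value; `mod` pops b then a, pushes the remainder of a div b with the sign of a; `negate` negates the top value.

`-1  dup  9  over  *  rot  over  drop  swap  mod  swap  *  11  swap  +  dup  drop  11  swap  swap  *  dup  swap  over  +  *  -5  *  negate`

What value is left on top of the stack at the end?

174240

-1     -> -1
dup    -> -1 -1
9      -> -1 -1 9
over   -> -1 -1 9 -1
*      -> -1 -1 -9
rot    -> -1 -9 -1
over   -> -1 -9 -1 -9
drop   -> -1 -9 -1
swap   -> -1 -1 -9
mod    -> -1 -1
swap   -> -1 -1
*      -> 1
11     -> 1 11
swap   -> 11 1
+      -> 12
dup    -> 12 12
drop   -> 12
11     -> 12 11
swap   -> 11 12
swap   -> 12 11
*      -> 132
dup    -> 132 132
swap   -> 132 132
over   -> 132 132 132
+      -> 132 264
*      -> 34848
-5     -> 34848 -5
*      -> -174240
negate -> 174240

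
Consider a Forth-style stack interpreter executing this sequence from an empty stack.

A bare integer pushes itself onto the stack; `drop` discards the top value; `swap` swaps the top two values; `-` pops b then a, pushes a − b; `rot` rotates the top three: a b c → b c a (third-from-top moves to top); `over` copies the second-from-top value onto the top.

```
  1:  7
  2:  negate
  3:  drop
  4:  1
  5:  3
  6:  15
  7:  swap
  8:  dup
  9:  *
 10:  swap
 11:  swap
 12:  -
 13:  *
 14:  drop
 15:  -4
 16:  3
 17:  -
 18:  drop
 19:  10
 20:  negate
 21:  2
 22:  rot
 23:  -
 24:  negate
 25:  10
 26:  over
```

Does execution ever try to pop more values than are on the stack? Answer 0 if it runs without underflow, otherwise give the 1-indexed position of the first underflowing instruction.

22

7      -> 7
negate -> -7
drop   -> (empty)
1      -> 1
3      -> 1 3
15     -> 1 3 15
swap   -> 1 15 3
dup    -> 1 15 3 3
*      -> 1 15 9
swap   -> 1 9 15
swap   -> 1 15 9
-      -> 1 6
*      -> 6
drop   -> (empty)
-4     -> -4
3      -> -4 3
-      -> -7
drop   -> (empty)
10     -> 10
negate -> -10
2      -> -10 2
rot  — needs 3 operands, stack has 2 → underflow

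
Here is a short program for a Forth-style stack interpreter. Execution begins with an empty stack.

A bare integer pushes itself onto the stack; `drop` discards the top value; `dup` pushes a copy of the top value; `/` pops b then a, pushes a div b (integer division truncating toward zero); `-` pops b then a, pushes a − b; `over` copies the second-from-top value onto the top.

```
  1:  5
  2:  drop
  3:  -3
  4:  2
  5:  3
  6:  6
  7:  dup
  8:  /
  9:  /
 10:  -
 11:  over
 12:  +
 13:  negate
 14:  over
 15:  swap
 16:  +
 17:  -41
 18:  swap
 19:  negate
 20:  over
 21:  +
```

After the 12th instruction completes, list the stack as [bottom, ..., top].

5    → [5]
drop → []
-3   → [-3]
2    → [-3, 2]
3    → [-3, 2, 3]
6    → [-3, 2, 3, 6]
dup  → [-3, 2, 3, 6, 6]
/    → [-3, 2, 3, 1]
/    → [-3, 2, 3]
-    → [-3, -1]
over → [-3, -1, -3]
+    → [-3, -4]

[-3, -4]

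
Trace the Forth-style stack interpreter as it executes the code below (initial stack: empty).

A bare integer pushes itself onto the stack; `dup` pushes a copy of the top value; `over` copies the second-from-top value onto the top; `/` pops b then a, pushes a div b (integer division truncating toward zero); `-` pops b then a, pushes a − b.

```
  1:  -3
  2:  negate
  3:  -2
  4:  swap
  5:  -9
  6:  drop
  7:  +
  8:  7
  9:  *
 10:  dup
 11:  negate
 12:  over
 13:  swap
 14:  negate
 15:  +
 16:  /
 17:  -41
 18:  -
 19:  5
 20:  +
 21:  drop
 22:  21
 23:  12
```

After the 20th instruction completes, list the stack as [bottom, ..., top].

-3      -3
negate  3
-2      3 -2
swap    -2 3
-9      -2 3 -9
drop    -2 3
+       1
7       1 7
*       7
dup     7 7
negate  7 -7
over    7 -7 7
swap    7 7 -7
negate  7 7 7
+       7 14
/       0
-41     0 -41
-       41
5       41 5
+       46

[46]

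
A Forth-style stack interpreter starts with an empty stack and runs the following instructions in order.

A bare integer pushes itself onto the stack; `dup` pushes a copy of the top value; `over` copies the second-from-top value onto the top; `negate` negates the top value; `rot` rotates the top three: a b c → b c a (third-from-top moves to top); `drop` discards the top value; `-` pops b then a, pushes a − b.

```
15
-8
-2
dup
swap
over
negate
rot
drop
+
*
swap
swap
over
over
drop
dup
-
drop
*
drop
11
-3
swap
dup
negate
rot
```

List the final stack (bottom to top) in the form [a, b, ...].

15     → [15]
-8     → [15, -8]
-2     → [15, -8, -2]
dup    → [15, -8, -2, -2]
swap   → [15, -8, -2, -2]
over   → [15, -8, -2, -2, -2]
negate → [15, -8, -2, -2, 2]
rot    → [15, -8, -2, 2, -2]
drop   → [15, -8, -2, 2]
+      → [15, -8, 0]
*      → [15, 0]
swap   → [0, 15]
swap   → [15, 0]
over   → [15, 0, 15]
over   → [15, 0, 15, 0]
drop   → [15, 0, 15]
dup    → [15, 0, 15, 15]
-      → [15, 0, 0]
drop   → [15, 0]
*      → [0]
drop   → []
11     → [11]
-3     → [11, -3]
swap   → [-3, 11]
dup    → [-3, 11, 11]
negate → [-3, 11, -11]
rot    → [11, -11, -3]

[11, -11, -3]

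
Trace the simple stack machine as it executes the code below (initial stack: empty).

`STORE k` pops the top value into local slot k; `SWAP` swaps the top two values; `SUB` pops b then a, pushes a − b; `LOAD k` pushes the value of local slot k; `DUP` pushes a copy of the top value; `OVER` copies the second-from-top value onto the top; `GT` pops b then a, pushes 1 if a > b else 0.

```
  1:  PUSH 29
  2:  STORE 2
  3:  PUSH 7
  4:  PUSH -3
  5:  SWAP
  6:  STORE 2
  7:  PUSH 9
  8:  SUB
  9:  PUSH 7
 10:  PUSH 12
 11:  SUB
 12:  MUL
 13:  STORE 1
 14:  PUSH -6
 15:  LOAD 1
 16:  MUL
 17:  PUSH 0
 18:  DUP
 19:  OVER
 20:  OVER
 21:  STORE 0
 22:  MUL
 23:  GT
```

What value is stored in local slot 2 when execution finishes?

PUSH 29 -> [29]
STORE 2 -> []
PUSH 7  -> [7]
PUSH -3 -> [7, -3]
SWAP    -> [-3, 7]
STORE 2 -> [-3]
PUSH 9  -> [-3, 9]
SUB     -> [-12]
PUSH 7  -> [-12, 7]
PUSH 12 -> [-12, 7, 12]
SUB     -> [-12, -5]
MUL     -> [60]
STORE 1 -> []
PUSH -6 -> [-6]
LOAD 1  -> [-6, 60]
MUL     -> [-360]
PUSH 0  -> [-360, 0]
DUP     -> [-360, 0, 0]
OVER    -> [-360, 0, 0, 0]
OVER    -> [-360, 0, 0, 0, 0]
STORE 0 -> [-360, 0, 0, 0]
MUL     -> [-360, 0, 0]
GT      -> [-360, 0]

7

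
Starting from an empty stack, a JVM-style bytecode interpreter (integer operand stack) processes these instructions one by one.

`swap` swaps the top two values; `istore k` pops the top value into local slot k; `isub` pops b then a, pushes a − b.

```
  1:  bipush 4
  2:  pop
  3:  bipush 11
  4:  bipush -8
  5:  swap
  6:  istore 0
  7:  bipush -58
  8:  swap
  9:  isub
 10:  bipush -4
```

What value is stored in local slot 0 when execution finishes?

bipush 4    [4]
pop         []
bipush 11   [11]
bipush -8   [11, -8]
swap        [-8, 11]
istore 0    [-8]
bipush -58  [-8, -58]
swap        [-58, -8]
isub        [-50]
bipush -4   [-50, -4]

11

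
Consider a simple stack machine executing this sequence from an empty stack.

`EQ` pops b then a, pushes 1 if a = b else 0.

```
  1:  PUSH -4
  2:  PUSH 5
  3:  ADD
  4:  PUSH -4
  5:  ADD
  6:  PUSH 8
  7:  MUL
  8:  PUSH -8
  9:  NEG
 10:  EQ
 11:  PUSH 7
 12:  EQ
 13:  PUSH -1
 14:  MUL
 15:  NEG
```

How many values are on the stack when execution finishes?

PUSH -4  [-4]
PUSH 5   [-4, 5]
ADD      [1]
PUSH -4  [1, -4]
ADD      [-3]
PUSH 8   [-3, 8]
MUL      [-24]
PUSH -8  [-24, -8]
NEG      [-24, 8]
EQ       [0]
PUSH 7   [0, 7]
EQ       [0]
PUSH -1  [0, -1]
MUL      [0]
NEG      [0]

1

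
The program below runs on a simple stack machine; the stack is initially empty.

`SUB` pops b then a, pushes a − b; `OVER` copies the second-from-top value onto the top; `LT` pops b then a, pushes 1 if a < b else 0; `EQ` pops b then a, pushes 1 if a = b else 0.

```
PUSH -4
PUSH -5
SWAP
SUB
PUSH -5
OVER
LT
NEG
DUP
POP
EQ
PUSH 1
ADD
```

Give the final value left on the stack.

PUSH -4 → -4
PUSH -5 → -4 -5
SWAP    → -5 -4
SUB     → -1
PUSH -5 → -1 -5
OVER    → -1 -5 -1
LT      → -1 1
NEG     → -1 -1
DUP     → -1 -1 -1
POP     → -1 -1
EQ      → 1
PUSH 1  → 1 1
ADD     → 2

2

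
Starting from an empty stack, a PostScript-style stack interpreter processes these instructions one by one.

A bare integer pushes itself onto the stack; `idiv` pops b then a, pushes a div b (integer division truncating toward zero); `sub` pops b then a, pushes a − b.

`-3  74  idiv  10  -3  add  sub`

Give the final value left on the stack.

-7

-3   → [-3]
74   → [-3, 74]
idiv → [0]
10   → [0, 10]
-3   → [0, 10, -3]
add  → [0, 7]
sub  → [-7]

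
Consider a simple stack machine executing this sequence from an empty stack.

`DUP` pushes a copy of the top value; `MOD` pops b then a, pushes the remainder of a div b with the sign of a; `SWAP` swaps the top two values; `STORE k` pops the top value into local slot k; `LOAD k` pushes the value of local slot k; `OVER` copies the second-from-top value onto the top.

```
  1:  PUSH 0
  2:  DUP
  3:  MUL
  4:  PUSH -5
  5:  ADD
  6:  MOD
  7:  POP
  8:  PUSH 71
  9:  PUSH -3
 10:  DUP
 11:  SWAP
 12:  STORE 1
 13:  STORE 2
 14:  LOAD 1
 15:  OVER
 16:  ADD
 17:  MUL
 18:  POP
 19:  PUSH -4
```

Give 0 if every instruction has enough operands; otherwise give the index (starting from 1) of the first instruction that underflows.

PUSH 0  -> 0
DUP     -> 0 0
MUL     -> 0
PUSH -5 -> 0 -5
ADD     -> -5
MOD  — needs 2 operands, stack has 1 → underflow

6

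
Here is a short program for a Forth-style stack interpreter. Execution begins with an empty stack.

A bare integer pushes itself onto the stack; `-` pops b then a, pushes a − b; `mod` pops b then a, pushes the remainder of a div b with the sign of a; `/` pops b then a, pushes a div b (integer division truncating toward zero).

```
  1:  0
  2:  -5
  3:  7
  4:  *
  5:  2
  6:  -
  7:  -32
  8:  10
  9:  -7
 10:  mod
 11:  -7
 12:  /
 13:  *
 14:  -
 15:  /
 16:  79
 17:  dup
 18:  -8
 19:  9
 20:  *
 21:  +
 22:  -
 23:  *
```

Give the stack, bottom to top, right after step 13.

0    0
-5   0 -5
7    0 -5 7
*    0 -35
2    0 -35 2
-    0 -37
-32  0 -37 -32
10   0 -37 -32 10
-7   0 -37 -32 10 -7
mod  0 -37 -32 3
-7   0 -37 -32 3 -7
/    0 -37 -32 0
*    0 -37 0

[0, -37, 0]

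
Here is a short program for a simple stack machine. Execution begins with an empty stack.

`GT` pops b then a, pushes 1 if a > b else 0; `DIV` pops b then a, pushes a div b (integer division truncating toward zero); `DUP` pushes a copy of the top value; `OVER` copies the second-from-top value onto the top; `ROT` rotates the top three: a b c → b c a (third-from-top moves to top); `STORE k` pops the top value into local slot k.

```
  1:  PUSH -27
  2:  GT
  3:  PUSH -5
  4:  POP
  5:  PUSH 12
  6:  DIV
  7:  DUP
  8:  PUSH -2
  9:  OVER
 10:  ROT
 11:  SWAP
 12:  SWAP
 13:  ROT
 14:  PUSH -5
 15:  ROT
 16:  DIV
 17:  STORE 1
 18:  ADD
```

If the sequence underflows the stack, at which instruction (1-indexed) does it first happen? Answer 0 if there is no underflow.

2

PUSH -27  -27
GT  — needs 2 operands, stack has 1 → underflow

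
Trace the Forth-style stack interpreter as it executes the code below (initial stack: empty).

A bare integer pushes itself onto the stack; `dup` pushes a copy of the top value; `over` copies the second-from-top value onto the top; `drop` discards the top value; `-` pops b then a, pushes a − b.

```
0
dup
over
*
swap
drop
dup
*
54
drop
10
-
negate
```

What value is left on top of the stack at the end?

10

0      -> 0
dup    -> 0 0
over   -> 0 0 0
*      -> 0 0
swap   -> 0 0
drop   -> 0
dup    -> 0 0
*      -> 0
54     -> 0 54
drop   -> 0
10     -> 0 10
-      -> -10
negate -> 10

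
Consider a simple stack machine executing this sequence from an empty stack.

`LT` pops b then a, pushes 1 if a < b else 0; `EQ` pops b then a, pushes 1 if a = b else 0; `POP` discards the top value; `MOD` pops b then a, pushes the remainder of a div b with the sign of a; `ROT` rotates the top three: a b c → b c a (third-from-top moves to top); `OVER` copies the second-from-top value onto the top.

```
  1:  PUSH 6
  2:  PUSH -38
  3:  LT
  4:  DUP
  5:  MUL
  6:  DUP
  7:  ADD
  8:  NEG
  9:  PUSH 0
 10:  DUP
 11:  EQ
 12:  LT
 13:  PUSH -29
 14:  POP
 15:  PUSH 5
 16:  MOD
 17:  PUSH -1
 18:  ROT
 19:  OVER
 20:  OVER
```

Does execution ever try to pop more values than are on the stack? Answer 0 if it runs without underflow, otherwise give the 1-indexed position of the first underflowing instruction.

PUSH 6   -> [6]
PUSH -38 -> [6, -38]
LT       -> [0]
DUP      -> [0, 0]
MUL      -> [0]
DUP      -> [0, 0]
ADD      -> [0]
NEG      -> [0]
PUSH 0   -> [0, 0]
DUP      -> [0, 0, 0]
EQ       -> [0, 1]
LT       -> [1]
PUSH -29 -> [1, -29]
POP      -> [1]
PUSH 5   -> [1, 5]
MOD      -> [1]
PUSH -1  -> [1, -1]
ROT  — needs 3 operands, stack has 2 → underflow

18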